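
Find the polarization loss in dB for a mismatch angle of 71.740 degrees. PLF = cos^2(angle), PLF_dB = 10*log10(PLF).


PLF_linear = cos^2(71.740 deg) = 0.09817541
PLF_dB = 10 * log10(0.09817541) = -10.08 dB

-10.08 dB


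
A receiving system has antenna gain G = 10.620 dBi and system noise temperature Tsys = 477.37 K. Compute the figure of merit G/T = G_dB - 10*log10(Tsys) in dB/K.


G/T = 10.620 - 10*log10(477.37) = 10.620 - 26.78855 = -16.17 dB/K

-16.17 dB/K


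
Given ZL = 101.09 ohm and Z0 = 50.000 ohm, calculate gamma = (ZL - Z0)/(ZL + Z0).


gamma = (101.09 - 50.000) / (101.09 + 50.000) = 0.3381

0.3381


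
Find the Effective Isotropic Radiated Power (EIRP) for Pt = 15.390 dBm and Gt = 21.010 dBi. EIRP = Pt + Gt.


EIRP = Pt + Gt = 15.390 + 21.010 = 36.40 dBm

36.40 dBm


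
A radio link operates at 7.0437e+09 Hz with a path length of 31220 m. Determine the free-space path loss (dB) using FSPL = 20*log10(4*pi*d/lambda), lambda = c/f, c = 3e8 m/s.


lambda = c / f = 3.0000e+08 / 7.0437e+09 = 0.04259125 m
FSPL = 20 * log10(4*pi*31220/0.04259125) = 139.3 dB

139.3 dB


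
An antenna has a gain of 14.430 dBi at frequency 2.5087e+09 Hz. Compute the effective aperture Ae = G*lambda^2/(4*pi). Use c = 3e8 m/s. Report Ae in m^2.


lambda = c / f = 3.0000e+08 / 2.5087e+09 = 0.1195838 m
G_linear = 10^(14.430/10) = 27.73320
Ae = G_linear * lambda^2 / (4*pi) = 27.73320 * 0.1195838^2 / (4*pi) = 0.03156 m^2

0.03156 m^2


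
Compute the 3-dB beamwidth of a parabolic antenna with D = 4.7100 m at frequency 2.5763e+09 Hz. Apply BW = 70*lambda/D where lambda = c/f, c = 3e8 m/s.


lambda = c / f = 3.0000e+08 / 2.5763e+09 = 0.1164461 m
BW = 70 * 0.1164461 / 4.7100 = 1.731 deg

1.731 deg


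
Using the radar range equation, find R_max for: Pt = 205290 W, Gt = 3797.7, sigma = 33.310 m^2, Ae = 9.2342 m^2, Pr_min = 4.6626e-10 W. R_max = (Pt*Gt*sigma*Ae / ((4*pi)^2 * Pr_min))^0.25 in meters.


R^4 = 205290*3797.7*33.310*9.2342 / ((4*pi)^2 * 4.6626e-10) = 3.256975e+18
R_max = 3.256975e+18^0.25 = 42482 m

42482 m


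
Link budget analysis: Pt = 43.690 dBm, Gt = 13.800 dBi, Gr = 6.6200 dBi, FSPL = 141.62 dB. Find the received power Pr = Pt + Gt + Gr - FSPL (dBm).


Pr = 43.690 + 13.800 + 6.6200 - 141.62 = -77.51 dBm

-77.51 dBm


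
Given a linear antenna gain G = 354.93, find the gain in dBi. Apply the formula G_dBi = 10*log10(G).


G_dBi = 10 * log10(354.93) = 25.50 dBi

25.50 dBi


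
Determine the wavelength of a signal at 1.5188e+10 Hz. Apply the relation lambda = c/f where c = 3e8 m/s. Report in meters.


lambda = c / f = 3.0000e+08 / 1.5188e+10 = 0.01975 m

0.01975 m


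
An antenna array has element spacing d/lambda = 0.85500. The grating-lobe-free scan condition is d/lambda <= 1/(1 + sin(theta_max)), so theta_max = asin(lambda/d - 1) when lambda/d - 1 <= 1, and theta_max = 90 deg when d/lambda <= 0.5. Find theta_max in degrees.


lambda/d - 1 = 1/0.85500 - 1 = 0.1695906
theta_max = asin(0.1695906) = 9.764 deg

9.764 deg


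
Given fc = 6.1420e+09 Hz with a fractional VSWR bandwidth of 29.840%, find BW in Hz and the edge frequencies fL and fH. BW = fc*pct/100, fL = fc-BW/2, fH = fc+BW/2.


BW = 6.1420e+09 * 29.840/100 = 1.832773e+09 Hz
fL = 6.1420e+09 - 1.832773e+09/2 = 5.226e+09 Hz
fH = 6.1420e+09 + 1.832773e+09/2 = 7.058e+09 Hz

BW=1.833e+09 Hz, fL=5.226e+09 Hz, fH=7.058e+09 Hz


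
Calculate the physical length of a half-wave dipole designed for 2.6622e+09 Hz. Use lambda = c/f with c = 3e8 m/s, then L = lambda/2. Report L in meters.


lambda = c / f = 3.0000e+08 / 2.6622e+09 = 0.1126888 m
L = lambda / 2 = 0.1126888 / 2 = 0.05634 m

0.05634 m


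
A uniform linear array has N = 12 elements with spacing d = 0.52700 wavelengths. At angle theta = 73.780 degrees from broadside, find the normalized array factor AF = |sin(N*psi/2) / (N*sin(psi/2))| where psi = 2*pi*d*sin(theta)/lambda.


psi = 2*pi*0.52700*sin(73.780 deg) = 3.179439 rad
AF = |sin(12*3.179439/2) / (12*sin(3.179439/2))| = 0.01876

0.01876


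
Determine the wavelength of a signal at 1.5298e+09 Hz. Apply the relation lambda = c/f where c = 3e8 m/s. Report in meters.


lambda = c / f = 3.0000e+08 / 1.5298e+09 = 0.1961 m

0.1961 m


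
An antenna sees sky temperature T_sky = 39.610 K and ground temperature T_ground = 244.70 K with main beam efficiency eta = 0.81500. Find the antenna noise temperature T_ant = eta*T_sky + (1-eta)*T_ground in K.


T_ant = 0.81500 * 39.610 + (1 - 0.81500) * 244.70 = 77.55 K

77.55 K


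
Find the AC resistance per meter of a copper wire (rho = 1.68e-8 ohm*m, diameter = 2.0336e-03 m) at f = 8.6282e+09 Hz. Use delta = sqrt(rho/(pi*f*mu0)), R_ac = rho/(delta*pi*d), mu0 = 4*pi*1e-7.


delta = sqrt(1.68e-8 / (pi * 8.6282e+09 * 4*pi*1e-7)) = 7.022871e-07 m
R_ac = 1.68e-8 / (7.022871e-07 * pi * 2.0336e-03) = 3.744 ohm/m

3.744 ohm/m


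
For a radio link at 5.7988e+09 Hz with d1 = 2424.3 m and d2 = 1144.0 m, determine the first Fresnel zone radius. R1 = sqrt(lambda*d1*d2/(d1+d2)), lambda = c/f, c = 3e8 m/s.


lambda = c / f = 3.0000e+08 / 5.7988e+09 = 0.05173484 m
R1 = sqrt(0.05173484 * 2424.3 * 1144.0 / (2424.3 + 1144.0)) = 6.341 m

6.341 m


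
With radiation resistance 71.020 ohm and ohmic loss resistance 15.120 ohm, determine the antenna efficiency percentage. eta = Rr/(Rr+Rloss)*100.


eta = 71.020 / (71.020 + 15.120) * 100 = 82.45%

82.45%


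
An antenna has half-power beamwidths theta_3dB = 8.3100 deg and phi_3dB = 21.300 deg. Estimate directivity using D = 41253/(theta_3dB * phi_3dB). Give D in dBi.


D_linear = 41253 / (8.3100 * 21.300) = 233.0638
D_dBi = 10 * log10(233.0638) = 23.67 dBi

23.67 dBi


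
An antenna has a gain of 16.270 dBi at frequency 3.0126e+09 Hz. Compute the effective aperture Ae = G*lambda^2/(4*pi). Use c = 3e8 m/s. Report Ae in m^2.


lambda = c / f = 3.0000e+08 / 3.0126e+09 = 0.09958176 m
G_linear = 10^(16.270/10) = 42.36430
Ae = G_linear * lambda^2 / (4*pi) = 42.36430 * 0.09958176^2 / (4*pi) = 0.03343 m^2

0.03343 m^2


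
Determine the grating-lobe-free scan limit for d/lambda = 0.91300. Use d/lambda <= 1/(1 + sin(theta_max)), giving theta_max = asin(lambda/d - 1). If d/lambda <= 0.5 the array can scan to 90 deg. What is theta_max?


lambda/d - 1 = 1/0.91300 - 1 = 0.09529025
theta_max = asin(0.09529025) = 5.468 deg

5.468 deg


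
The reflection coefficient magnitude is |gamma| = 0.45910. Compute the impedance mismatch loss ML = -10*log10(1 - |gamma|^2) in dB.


ML = -10 * log10(1 - 0.45910^2) = -10 * log10(0.78922719) = 1.028 dB

1.028 dB


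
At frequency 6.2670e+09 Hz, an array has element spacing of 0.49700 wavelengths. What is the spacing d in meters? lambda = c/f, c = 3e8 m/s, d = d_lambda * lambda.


lambda = c / f = 3.0000e+08 / 6.2670e+09 = 0.04786979 m
d = 0.49700 * 0.04786979 = 0.02379 m

0.02379 m


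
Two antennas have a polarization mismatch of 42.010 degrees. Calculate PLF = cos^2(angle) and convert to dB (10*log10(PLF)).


PLF_linear = cos^2(42.010 deg) = 0.5520907
PLF_dB = 10 * log10(0.5520907) = -2.580 dB

-2.580 dB


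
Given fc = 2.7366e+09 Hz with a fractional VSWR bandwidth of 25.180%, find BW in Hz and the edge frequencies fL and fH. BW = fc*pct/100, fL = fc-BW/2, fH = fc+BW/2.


BW = 2.7366e+09 * 25.180/100 = 6.890759e+08 Hz
fL = 2.7366e+09 - 6.890759e+08/2 = 2.392e+09 Hz
fH = 2.7366e+09 + 6.890759e+08/2 = 3.081e+09 Hz

BW=6.891e+08 Hz, fL=2.392e+09 Hz, fH=3.081e+09 Hz


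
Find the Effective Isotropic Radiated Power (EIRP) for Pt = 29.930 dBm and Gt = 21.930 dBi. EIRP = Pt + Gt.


EIRP = Pt + Gt = 29.930 + 21.930 = 51.86 dBm

51.86 dBm


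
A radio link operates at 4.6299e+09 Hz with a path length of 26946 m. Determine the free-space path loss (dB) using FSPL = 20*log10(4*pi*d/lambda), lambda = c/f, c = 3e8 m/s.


lambda = c / f = 3.0000e+08 / 4.6299e+09 = 0.06479622 m
FSPL = 20 * log10(4*pi*26946/0.06479622) = 134.4 dB

134.4 dB


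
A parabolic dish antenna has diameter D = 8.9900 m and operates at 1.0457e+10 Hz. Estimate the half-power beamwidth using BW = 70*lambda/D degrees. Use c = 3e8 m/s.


lambda = c / f = 3.0000e+08 / 1.0457e+10 = 0.02868892 m
BW = 70 * 0.02868892 / 8.9900 = 0.2234 deg

0.2234 deg


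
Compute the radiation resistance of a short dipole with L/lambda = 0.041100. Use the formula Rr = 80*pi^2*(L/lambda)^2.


Rr = 80 * pi^2 * (0.041100)^2 = 80 * 9.869604 * 1.689210e-03 = 1.334 ohm

1.334 ohm


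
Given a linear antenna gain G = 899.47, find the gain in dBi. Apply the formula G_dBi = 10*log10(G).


G_dBi = 10 * log10(899.47) = 29.54 dBi

29.54 dBi


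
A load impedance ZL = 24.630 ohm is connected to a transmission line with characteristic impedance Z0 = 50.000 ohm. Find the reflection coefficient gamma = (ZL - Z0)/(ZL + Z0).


gamma = (24.630 - 50.000) / (24.630 + 50.000) = -0.3399

-0.3399


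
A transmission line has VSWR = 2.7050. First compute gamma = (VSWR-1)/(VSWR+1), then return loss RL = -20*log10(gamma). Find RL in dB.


gamma = (2.7050 - 1) / (2.7050 + 1) = 0.4601889
RL = -20 * log10(0.4601889) = 6.741 dB

6.741 dB


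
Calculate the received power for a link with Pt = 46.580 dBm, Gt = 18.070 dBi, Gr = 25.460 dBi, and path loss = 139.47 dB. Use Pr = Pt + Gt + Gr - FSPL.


Pr = 46.580 + 18.070 + 25.460 - 139.47 = -49.36 dBm

-49.36 dBm


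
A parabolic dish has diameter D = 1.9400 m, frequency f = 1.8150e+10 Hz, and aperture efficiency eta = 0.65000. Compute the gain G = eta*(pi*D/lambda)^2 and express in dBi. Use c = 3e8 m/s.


lambda = c / f = 3.0000e+08 / 1.8150e+10 = 0.01652893 m
G_linear = 0.65000 * (pi * 1.9400 / 0.01652893)^2 = 88374.52
G_dBi = 10 * log10(88374.52) = 49.46 dBi

49.46 dBi


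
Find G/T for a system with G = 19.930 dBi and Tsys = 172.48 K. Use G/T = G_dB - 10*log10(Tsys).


G/T = 19.930 - 10*log10(172.48) = 19.930 - 22.36739 = -2.437 dB/K

-2.437 dB/K


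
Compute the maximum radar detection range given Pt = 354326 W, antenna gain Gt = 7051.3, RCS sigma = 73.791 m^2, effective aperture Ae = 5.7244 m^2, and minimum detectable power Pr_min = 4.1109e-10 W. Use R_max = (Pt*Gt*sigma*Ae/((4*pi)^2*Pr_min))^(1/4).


R^4 = 354326*7051.3*73.791*5.7244 / ((4*pi)^2 * 4.1109e-10) = 1.625732e+19
R_max = 1.625732e+19^0.25 = 63498 m

63498 m


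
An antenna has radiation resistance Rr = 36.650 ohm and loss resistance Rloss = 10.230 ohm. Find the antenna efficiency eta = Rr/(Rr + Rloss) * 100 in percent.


eta = 36.650 / (36.650 + 10.230) * 100 = 78.18%

78.18%


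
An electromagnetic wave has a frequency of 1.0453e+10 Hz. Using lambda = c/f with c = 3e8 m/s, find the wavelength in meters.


lambda = c / f = 3.0000e+08 / 1.0453e+10 = 0.02870 m

0.02870 m


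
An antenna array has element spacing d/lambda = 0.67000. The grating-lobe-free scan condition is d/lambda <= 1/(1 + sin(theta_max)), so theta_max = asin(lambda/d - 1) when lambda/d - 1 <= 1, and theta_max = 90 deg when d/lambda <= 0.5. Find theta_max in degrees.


lambda/d - 1 = 1/0.67000 - 1 = 0.4925373
theta_max = asin(0.4925373) = 29.51 deg

29.51 deg


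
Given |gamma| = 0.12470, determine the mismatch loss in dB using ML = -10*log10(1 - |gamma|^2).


ML = -10 * log10(1 - 0.12470^2) = -10 * log10(0.98444991) = 0.06806 dB

0.06806 dB


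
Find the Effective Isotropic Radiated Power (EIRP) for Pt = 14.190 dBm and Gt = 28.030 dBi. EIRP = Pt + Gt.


EIRP = Pt + Gt = 14.190 + 28.030 = 42.22 dBm

42.22 dBm


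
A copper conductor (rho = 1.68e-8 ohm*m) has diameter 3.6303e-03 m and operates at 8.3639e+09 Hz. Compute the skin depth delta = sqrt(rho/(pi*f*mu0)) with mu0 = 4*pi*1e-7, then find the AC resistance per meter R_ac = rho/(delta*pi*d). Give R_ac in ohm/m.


delta = sqrt(1.68e-8 / (pi * 8.3639e+09 * 4*pi*1e-7)) = 7.132969e-07 m
R_ac = 1.68e-8 / (7.132969e-07 * pi * 3.6303e-03) = 2.065 ohm/m

2.065 ohm/m


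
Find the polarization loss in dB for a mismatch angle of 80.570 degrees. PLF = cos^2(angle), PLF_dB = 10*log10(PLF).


PLF_linear = cos^2(80.570 deg) = 0.02684437
PLF_dB = 10 * log10(0.02684437) = -15.71 dB

-15.71 dB


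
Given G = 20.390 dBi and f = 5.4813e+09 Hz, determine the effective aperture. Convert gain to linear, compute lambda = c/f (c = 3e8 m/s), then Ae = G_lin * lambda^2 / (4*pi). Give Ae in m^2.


lambda = c / f = 3.0000e+08 / 5.4813e+09 = 0.05473154 m
G_linear = 10^(20.390/10) = 109.3956
Ae = G_linear * lambda^2 / (4*pi) = 109.3956 * 0.05473154^2 / (4*pi) = 0.02608 m^2

0.02608 m^2


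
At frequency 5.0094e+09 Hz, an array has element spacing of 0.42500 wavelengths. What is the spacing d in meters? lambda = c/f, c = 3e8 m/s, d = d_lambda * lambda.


lambda = c / f = 3.0000e+08 / 5.0094e+09 = 0.05988741 m
d = 0.42500 * 0.05988741 = 0.02545 m

0.02545 m


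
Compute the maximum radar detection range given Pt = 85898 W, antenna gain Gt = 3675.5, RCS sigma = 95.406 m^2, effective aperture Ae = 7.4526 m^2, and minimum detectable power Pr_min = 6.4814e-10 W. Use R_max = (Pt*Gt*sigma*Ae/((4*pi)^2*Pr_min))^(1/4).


R^4 = 85898*3675.5*95.406*7.4526 / ((4*pi)^2 * 6.4814e-10) = 2.193282e+18
R_max = 2.193282e+18^0.25 = 38483 m

38483 m


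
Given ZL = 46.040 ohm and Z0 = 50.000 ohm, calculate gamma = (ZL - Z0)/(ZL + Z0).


gamma = (46.040 - 50.000) / (46.040 + 50.000) = -0.04123

-0.04123


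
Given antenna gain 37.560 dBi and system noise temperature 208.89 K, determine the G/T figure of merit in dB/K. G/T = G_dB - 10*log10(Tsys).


G/T = 37.560 - 10*log10(208.89) = 37.560 - 23.19918 = 14.36 dB/K

14.36 dB/K


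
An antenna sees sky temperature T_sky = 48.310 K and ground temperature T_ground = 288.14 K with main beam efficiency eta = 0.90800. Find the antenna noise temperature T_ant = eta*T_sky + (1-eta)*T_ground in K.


T_ant = 0.90800 * 48.310 + (1 - 0.90800) * 288.14 = 70.37 K

70.37 K


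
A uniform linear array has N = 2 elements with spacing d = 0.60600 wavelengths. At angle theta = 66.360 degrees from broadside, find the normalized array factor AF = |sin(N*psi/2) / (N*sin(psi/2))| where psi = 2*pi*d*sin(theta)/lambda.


psi = 2*pi*0.60600*sin(66.360 deg) = 3.488087 rad
AF = |sin(2*3.488087/2) / (2*sin(3.488087/2))| = 0.1724

0.1724


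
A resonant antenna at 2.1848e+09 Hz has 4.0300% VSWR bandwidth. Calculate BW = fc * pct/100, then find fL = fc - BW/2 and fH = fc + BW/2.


BW = 2.1848e+09 * 4.0300/100 = 8.804744e+07 Hz
fL = 2.1848e+09 - 8.804744e+07/2 = 2.141e+09 Hz
fH = 2.1848e+09 + 8.804744e+07/2 = 2.229e+09 Hz

BW=8.805e+07 Hz, fL=2.141e+09 Hz, fH=2.229e+09 Hz


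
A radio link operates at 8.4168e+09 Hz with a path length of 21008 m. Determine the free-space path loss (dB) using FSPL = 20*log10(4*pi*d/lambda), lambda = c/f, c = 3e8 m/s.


lambda = c / f = 3.0000e+08 / 8.4168e+09 = 0.03564300 m
FSPL = 20 * log10(4*pi*21008/0.03564300) = 137.4 dB

137.4 dB


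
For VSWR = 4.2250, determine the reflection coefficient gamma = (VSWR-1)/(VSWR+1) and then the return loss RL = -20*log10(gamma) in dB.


gamma = (4.2250 - 1) / (4.2250 + 1) = 0.6172249
RL = -20 * log10(0.6172249) = 4.191 dB

4.191 dB


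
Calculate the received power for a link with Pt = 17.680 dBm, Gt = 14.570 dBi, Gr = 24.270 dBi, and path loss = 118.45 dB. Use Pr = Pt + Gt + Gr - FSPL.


Pr = 17.680 + 14.570 + 24.270 - 118.45 = -61.93 dBm

-61.93 dBm


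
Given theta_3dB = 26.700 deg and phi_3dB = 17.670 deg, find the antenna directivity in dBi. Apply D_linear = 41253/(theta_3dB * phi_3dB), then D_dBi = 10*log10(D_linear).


D_linear = 41253 / (26.700 * 17.670) = 87.43951
D_dBi = 10 * log10(87.43951) = 19.42 dBi

19.42 dBi


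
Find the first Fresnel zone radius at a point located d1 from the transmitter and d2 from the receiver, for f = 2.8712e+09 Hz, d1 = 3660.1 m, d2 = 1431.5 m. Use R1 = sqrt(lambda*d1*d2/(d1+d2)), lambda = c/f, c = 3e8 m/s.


lambda = c / f = 3.0000e+08 / 2.8712e+09 = 0.1044859 m
R1 = sqrt(0.1044859 * 3660.1 * 1431.5 / (3660.1 + 1431.5)) = 10.37 m

10.37 m


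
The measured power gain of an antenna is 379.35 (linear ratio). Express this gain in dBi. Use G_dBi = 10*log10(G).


G_dBi = 10 * log10(379.35) = 25.79 dBi

25.79 dBi


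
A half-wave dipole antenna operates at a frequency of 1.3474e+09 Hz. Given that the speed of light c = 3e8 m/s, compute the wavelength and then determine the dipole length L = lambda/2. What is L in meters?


lambda = c / f = 3.0000e+08 / 1.3474e+09 = 0.2226510 m
L = lambda / 2 = 0.2226510 / 2 = 0.1113 m

0.1113 m


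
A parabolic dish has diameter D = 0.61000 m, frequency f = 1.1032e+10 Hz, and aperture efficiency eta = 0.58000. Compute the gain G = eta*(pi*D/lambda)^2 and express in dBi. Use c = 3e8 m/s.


lambda = c / f = 3.0000e+08 / 1.1032e+10 = 0.02719362 m
G_linear = 0.58000 * (pi * 0.61000 / 0.02719362)^2 = 2880.404
G_dBi = 10 * log10(2880.404) = 34.59 dBi

34.59 dBi


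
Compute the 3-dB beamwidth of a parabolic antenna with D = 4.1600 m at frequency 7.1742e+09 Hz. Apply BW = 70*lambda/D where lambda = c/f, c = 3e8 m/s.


lambda = c / f = 3.0000e+08 / 7.1742e+09 = 0.04181651 m
BW = 70 * 0.04181651 / 4.1600 = 0.7036 deg

0.7036 deg


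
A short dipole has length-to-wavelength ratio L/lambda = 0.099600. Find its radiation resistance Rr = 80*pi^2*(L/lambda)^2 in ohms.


Rr = 80 * pi^2 * (0.099600)^2 = 80 * 9.869604 * 9.920160e-03 = 7.833 ohm

7.833 ohm


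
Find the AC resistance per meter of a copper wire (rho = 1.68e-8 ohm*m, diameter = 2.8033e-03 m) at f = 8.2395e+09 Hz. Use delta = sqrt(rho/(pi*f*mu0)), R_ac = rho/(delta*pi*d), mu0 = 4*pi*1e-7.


delta = sqrt(1.68e-8 / (pi * 8.2395e+09 * 4*pi*1e-7)) = 7.186614e-07 m
R_ac = 1.68e-8 / (7.186614e-07 * pi * 2.8033e-03) = 2.654 ohm/m

2.654 ohm/m


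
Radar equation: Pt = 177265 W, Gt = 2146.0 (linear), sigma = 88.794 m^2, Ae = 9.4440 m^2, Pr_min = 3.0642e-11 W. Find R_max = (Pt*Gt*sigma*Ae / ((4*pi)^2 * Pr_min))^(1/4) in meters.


R^4 = 177265*2146.0*88.794*9.4440 / ((4*pi)^2 * 3.0642e-11) = 6.592581e+19
R_max = 6.592581e+19^0.25 = 90108 m

90108 m


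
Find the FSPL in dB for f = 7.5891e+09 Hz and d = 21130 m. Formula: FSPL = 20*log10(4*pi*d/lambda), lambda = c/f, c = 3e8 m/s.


lambda = c / f = 3.0000e+08 / 7.5891e+09 = 0.03953038 m
FSPL = 20 * log10(4*pi*21130/0.03953038) = 136.5 dB

136.5 dB


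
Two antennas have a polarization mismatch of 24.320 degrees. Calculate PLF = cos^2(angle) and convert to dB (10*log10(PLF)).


PLF_linear = cos^2(24.320 deg) = 0.8303940
PLF_dB = 10 * log10(0.8303940) = -0.8072 dB

-0.8072 dB


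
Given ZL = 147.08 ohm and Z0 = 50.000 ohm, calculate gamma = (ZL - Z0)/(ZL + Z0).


gamma = (147.08 - 50.000) / (147.08 + 50.000) = 0.4926

0.4926


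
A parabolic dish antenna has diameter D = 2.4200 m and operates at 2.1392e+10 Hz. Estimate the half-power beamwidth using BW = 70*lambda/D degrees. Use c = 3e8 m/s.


lambda = c / f = 3.0000e+08 / 2.1392e+10 = 0.01402393 m
BW = 70 * 0.01402393 / 2.4200 = 0.4057 deg

0.4057 deg


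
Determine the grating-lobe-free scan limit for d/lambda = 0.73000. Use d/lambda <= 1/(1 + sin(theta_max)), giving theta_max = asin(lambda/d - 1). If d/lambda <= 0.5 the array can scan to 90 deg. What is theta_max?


lambda/d - 1 = 1/0.73000 - 1 = 0.3698630
theta_max = asin(0.3698630) = 21.71 deg

21.71 deg


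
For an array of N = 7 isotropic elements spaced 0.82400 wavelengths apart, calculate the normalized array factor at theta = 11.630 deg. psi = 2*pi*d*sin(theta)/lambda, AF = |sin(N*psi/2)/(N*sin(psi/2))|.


psi = 2*pi*0.82400*sin(11.630 deg) = 1.043705 rad
AF = |sin(7*1.043705/2) / (7*sin(1.043705/2))| = 0.1402

0.1402


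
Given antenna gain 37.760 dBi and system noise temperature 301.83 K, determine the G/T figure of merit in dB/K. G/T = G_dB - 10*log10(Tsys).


G/T = 37.760 - 10*log10(301.83) = 37.760 - 24.79762 = 12.96 dB/K

12.96 dB/K


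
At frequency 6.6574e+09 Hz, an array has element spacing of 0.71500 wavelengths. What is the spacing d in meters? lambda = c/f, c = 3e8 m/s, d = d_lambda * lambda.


lambda = c / f = 3.0000e+08 / 6.6574e+09 = 0.04506264 m
d = 0.71500 * 0.04506264 = 0.03222 m

0.03222 m


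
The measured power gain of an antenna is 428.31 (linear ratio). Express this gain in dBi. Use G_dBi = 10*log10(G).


G_dBi = 10 * log10(428.31) = 26.32 dBi

26.32 dBi


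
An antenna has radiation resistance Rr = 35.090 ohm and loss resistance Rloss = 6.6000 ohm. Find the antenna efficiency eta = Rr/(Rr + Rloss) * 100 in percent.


eta = 35.090 / (35.090 + 6.6000) * 100 = 84.17%

84.17%


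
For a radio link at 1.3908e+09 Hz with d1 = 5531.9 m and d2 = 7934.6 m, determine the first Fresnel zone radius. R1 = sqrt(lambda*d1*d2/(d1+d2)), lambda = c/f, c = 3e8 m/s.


lambda = c / f = 3.0000e+08 / 1.3908e+09 = 0.2157032 m
R1 = sqrt(0.2157032 * 5531.9 * 7934.6 / (5531.9 + 7934.6)) = 26.52 m

26.52 m


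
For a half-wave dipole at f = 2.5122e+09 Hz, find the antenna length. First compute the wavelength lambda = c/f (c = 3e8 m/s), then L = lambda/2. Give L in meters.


lambda = c / f = 3.0000e+08 / 2.5122e+09 = 0.1194172 m
L = lambda / 2 = 0.1194172 / 2 = 0.05971 m

0.05971 m


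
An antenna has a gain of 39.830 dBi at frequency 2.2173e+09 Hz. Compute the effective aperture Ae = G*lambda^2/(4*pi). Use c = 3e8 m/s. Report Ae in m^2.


lambda = c / f = 3.0000e+08 / 2.2173e+09 = 0.1352997 m
G_linear = 10^(39.830/10) = 9616.123
Ae = G_linear * lambda^2 / (4*pi) = 9616.123 * 0.1352997^2 / (4*pi) = 14.01 m^2

14.01 m^2


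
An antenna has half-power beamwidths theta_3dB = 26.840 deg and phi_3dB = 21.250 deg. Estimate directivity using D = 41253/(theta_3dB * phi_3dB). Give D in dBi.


D_linear = 41253 / (26.840 * 21.250) = 72.32927
D_dBi = 10 * log10(72.32927) = 18.59 dBi

18.59 dBi


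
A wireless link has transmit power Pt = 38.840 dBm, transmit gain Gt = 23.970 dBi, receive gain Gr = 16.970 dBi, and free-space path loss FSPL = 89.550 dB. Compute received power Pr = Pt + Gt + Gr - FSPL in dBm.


Pr = 38.840 + 23.970 + 16.970 - 89.550 = -9.77 dBm

-9.77 dBm


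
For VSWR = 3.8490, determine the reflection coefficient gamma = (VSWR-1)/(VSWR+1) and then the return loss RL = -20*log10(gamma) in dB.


gamma = (3.8490 - 1) / (3.8490 + 1) = 0.5875438
RL = -20 * log10(0.5875438) = 4.619 dB

4.619 dB


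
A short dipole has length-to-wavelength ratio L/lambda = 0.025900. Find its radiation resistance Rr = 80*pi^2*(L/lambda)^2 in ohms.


Rr = 80 * pi^2 * (0.025900)^2 = 80 * 9.869604 * 6.708100e-04 = 0.5297 ohm

0.5297 ohm


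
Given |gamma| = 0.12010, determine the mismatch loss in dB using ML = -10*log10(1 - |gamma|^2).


ML = -10 * log10(1 - 0.12010^2) = -10 * log10(0.98557599) = 0.06310 dB

0.06310 dB


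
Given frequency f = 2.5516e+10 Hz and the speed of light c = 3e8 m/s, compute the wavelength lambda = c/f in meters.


lambda = c / f = 3.0000e+08 / 2.5516e+10 = 0.01176 m

0.01176 m


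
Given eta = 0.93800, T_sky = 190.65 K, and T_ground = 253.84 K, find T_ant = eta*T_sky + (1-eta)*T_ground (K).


T_ant = 0.93800 * 190.65 + (1 - 0.93800) * 253.84 = 194.6 K

194.6 K


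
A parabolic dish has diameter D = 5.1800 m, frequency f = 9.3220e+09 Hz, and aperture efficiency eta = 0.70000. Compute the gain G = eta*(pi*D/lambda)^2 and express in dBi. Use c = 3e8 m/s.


lambda = c / f = 3.0000e+08 / 9.3220e+09 = 0.03218194 m
G_linear = 0.70000 * (pi * 5.1800 / 0.03218194)^2 = 178991.7
G_dBi = 10 * log10(178991.7) = 52.53 dBi

52.53 dBi


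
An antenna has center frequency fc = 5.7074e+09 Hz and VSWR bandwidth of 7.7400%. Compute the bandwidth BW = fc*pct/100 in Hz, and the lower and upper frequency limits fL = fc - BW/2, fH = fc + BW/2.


BW = 5.7074e+09 * 7.7400/100 = 4.417528e+08 Hz
fL = 5.7074e+09 - 4.417528e+08/2 = 5.487e+09 Hz
fH = 5.7074e+09 + 4.417528e+08/2 = 5.928e+09 Hz

BW=4.418e+08 Hz, fL=5.487e+09 Hz, fH=5.928e+09 Hz


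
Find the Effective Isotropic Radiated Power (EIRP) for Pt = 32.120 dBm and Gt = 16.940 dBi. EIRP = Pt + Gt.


EIRP = Pt + Gt = 32.120 + 16.940 = 49.06 dBm

49.06 dBm


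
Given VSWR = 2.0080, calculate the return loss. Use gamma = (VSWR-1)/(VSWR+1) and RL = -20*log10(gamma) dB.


gamma = (2.0080 - 1) / (2.0080 + 1) = 0.3351064
RL = -20 * log10(0.3351064) = 9.496 dB

9.496 dB


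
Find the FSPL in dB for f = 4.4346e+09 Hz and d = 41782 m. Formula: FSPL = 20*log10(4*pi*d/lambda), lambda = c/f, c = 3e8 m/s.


lambda = c / f = 3.0000e+08 / 4.4346e+09 = 0.06764984 m
FSPL = 20 * log10(4*pi*41782/0.06764984) = 137.8 dB

137.8 dB


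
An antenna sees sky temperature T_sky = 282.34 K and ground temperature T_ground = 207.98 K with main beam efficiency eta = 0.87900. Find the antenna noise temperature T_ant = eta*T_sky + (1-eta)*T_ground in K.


T_ant = 0.87900 * 282.34 + (1 - 0.87900) * 207.98 = 273.3 K

273.3 K


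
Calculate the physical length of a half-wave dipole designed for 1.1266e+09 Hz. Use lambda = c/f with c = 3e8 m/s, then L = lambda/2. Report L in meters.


lambda = c / f = 3.0000e+08 / 1.1266e+09 = 0.2662879 m
L = lambda / 2 = 0.2662879 / 2 = 0.1331 m

0.1331 m


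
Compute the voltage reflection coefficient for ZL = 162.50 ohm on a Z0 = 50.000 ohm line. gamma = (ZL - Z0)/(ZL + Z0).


gamma = (162.50 - 50.000) / (162.50 + 50.000) = 0.5294

0.5294


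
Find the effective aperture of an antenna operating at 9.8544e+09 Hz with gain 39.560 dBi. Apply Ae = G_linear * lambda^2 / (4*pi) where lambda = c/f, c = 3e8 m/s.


lambda = c / f = 3.0000e+08 / 9.8544e+09 = 0.03044325 m
G_linear = 10^(39.560/10) = 9036.495
Ae = G_linear * lambda^2 / (4*pi) = 9036.495 * 0.03044325^2 / (4*pi) = 0.6665 m^2

0.6665 m^2


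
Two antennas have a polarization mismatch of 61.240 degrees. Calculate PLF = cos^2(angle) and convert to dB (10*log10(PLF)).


PLF_linear = cos^2(61.240 deg) = 0.2314974
PLF_dB = 10 * log10(0.2314974) = -6.355 dB

-6.355 dB


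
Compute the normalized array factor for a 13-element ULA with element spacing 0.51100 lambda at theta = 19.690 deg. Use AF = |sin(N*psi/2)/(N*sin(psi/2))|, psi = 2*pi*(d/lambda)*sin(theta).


psi = 2*pi*0.51100*sin(19.690 deg) = 1.081787 rad
AF = |sin(13*1.081787/2) / (13*sin(1.081787/2))| = 0.1017

0.1017


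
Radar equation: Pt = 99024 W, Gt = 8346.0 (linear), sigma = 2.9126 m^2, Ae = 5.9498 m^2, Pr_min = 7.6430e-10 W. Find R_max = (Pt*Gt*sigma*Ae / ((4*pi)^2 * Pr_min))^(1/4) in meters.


R^4 = 99024*8346.0*2.9126*5.9498 / ((4*pi)^2 * 7.6430e-10) = 1.186639e+17
R_max = 1.186639e+17^0.25 = 18560 m

18560 m


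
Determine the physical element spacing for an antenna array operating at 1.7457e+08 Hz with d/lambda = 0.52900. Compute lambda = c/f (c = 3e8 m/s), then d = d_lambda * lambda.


lambda = c / f = 3.0000e+08 / 1.7457e+08 = 1.718508 m
d = 0.52900 * 1.718508 = 0.9091 m

0.9091 m


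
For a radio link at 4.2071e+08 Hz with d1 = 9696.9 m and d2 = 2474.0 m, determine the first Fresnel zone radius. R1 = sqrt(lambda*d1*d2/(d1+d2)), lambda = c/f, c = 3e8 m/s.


lambda = c / f = 3.0000e+08 / 4.2071e+08 = 0.7130803 m
R1 = sqrt(0.7130803 * 9696.9 * 2474.0 / (9696.9 + 2474.0)) = 37.49 m

37.49 m


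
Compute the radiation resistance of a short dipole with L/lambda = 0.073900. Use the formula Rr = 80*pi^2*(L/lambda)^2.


Rr = 80 * pi^2 * (0.073900)^2 = 80 * 9.869604 * 5.461210e-03 = 4.312 ohm

4.312 ohm


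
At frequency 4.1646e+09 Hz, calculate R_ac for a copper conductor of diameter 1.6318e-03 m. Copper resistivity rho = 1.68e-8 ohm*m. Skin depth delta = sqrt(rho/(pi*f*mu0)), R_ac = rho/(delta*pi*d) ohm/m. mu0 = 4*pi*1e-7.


delta = sqrt(1.68e-8 / (pi * 4.1646e+09 * 4*pi*1e-7)) = 1.010853e-06 m
R_ac = 1.68e-8 / (1.010853e-06 * pi * 1.6318e-03) = 3.242 ohm/m

3.242 ohm/m


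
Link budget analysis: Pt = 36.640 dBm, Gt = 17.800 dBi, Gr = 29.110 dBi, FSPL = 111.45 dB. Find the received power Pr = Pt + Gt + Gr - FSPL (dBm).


Pr = 36.640 + 17.800 + 29.110 - 111.45 = -27.90 dBm

-27.90 dBm


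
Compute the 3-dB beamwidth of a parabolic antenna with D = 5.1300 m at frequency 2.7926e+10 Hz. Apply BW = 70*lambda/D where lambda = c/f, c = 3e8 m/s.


lambda = c / f = 3.0000e+08 / 2.7926e+10 = 0.01074268 m
BW = 70 * 0.01074268 / 5.1300 = 0.1466 deg

0.1466 deg


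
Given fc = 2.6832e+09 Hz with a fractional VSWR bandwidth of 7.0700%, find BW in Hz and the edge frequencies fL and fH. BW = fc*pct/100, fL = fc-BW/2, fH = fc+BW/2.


BW = 2.6832e+09 * 7.0700/100 = 1.897022e+08 Hz
fL = 2.6832e+09 - 1.897022e+08/2 = 2.588e+09 Hz
fH = 2.6832e+09 + 1.897022e+08/2 = 2.778e+09 Hz

BW=1.897e+08 Hz, fL=2.588e+09 Hz, fH=2.778e+09 Hz


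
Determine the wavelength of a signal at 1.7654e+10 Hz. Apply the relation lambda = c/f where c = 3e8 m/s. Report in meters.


lambda = c / f = 3.0000e+08 / 1.7654e+10 = 0.01699 m

0.01699 m


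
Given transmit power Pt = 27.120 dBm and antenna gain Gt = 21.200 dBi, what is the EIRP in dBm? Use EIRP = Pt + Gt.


EIRP = Pt + Gt = 27.120 + 21.200 = 48.32 dBm

48.32 dBm


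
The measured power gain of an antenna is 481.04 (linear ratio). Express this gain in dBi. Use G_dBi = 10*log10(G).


G_dBi = 10 * log10(481.04) = 26.82 dBi

26.82 dBi


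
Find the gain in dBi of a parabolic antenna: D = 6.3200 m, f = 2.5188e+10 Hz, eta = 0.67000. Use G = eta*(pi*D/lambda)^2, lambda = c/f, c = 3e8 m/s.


lambda = c / f = 3.0000e+08 / 2.5188e+10 = 0.01191043 m
G_linear = 0.67000 * (pi * 6.3200 / 0.01191043)^2 = 1.861889e+06
G_dBi = 10 * log10(1.861889e+06) = 62.70 dBi

62.70 dBi


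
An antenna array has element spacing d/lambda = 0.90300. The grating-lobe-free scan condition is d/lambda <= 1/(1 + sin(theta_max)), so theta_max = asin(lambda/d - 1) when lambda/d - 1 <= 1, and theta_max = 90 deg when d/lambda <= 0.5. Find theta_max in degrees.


lambda/d - 1 = 1/0.90300 - 1 = 0.1074197
theta_max = asin(0.1074197) = 6.167 deg

6.167 deg


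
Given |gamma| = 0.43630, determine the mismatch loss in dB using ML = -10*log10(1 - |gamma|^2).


ML = -10 * log10(1 - 0.43630^2) = -10 * log10(0.80964231) = 0.9171 dB

0.9171 dB


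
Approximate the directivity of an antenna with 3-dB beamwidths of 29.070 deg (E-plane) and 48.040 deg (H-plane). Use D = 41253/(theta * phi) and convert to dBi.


D_linear = 41253 / (29.070 * 48.040) = 29.53980
D_dBi = 10 * log10(29.53980) = 14.70 dBi

14.70 dBi


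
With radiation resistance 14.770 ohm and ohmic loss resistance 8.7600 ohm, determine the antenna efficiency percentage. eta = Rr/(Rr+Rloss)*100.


eta = 14.770 / (14.770 + 8.7600) * 100 = 62.77%

62.77%


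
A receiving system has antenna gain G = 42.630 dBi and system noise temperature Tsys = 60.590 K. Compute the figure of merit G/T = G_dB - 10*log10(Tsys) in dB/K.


G/T = 42.630 - 10*log10(60.590) = 42.630 - 17.82401 = 24.81 dB/K

24.81 dB/K


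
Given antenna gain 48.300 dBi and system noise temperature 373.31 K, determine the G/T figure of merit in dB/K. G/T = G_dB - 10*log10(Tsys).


G/T = 48.300 - 10*log10(373.31) = 48.300 - 25.72070 = 22.58 dB/K

22.58 dB/K


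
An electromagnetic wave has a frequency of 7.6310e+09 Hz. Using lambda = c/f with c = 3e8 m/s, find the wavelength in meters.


lambda = c / f = 3.0000e+08 / 7.6310e+09 = 0.03931 m

0.03931 m


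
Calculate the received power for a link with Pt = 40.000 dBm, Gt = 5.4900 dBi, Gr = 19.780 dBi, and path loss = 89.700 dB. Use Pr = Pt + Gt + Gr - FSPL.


Pr = 40.000 + 5.4900 + 19.780 - 89.700 = -24.43 dBm

-24.43 dBm


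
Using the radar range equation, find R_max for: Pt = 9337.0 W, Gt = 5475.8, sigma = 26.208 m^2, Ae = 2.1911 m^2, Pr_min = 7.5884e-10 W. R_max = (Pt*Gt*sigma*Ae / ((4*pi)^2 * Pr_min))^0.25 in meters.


R^4 = 9337.0*5475.8*26.208*2.1911 / ((4*pi)^2 * 7.5884e-10) = 2.450085e+16
R_max = 2.450085e+16^0.25 = 12511 m

12511 m


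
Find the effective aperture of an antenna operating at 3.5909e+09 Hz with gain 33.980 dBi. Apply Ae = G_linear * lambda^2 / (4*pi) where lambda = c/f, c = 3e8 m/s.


lambda = c / f = 3.0000e+08 / 3.5909e+09 = 0.08354452 m
G_linear = 10^(33.980/10) = 2500.345
Ae = G_linear * lambda^2 / (4*pi) = 2500.345 * 0.08354452^2 / (4*pi) = 1.389 m^2

1.389 m^2


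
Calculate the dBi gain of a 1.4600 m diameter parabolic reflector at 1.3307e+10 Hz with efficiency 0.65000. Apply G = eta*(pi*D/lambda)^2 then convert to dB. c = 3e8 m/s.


lambda = c / f = 3.0000e+08 / 1.3307e+10 = 0.02254453 m
G_linear = 0.65000 * (pi * 1.4600 / 0.02254453)^2 = 26905.21
G_dBi = 10 * log10(26905.21) = 44.30 dBi

44.30 dBi


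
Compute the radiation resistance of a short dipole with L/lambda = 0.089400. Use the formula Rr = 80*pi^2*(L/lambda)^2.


Rr = 80 * pi^2 * (0.089400)^2 = 80 * 9.869604 * 7.992360e-03 = 6.311 ohm

6.311 ohm


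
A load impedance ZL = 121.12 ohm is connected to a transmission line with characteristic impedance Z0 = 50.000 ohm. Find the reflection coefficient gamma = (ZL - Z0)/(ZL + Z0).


gamma = (121.12 - 50.000) / (121.12 + 50.000) = 0.4156

0.4156


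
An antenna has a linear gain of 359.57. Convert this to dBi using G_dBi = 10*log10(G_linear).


G_dBi = 10 * log10(359.57) = 25.56 dBi

25.56 dBi


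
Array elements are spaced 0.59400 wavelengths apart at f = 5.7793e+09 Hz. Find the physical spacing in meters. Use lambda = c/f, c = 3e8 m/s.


lambda = c / f = 3.0000e+08 / 5.7793e+09 = 0.05190940 m
d = 0.59400 * 0.05190940 = 0.03083 m

0.03083 m


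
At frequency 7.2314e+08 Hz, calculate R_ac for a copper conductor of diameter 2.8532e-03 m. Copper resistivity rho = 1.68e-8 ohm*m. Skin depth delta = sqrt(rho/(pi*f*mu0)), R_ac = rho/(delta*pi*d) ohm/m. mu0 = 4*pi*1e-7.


delta = sqrt(1.68e-8 / (pi * 7.2314e+08 * 4*pi*1e-7)) = 2.425848e-06 m
R_ac = 1.68e-8 / (2.425848e-06 * pi * 2.8532e-03) = 0.7726 ohm/m

0.7726 ohm/m


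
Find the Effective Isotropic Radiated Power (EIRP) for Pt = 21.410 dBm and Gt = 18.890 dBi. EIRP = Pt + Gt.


EIRP = Pt + Gt = 21.410 + 18.890 = 40.30 dBm

40.30 dBm


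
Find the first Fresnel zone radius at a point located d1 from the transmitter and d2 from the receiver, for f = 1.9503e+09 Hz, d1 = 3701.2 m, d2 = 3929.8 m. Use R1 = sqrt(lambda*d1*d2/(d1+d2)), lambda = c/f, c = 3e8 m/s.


lambda = c / f = 3.0000e+08 / 1.9503e+09 = 0.1538225 m
R1 = sqrt(0.1538225 * 3701.2 * 3929.8 / (3701.2 + 3929.8)) = 17.12 m

17.12 m


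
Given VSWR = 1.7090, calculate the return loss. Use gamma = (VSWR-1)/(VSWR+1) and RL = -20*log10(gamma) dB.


gamma = (1.7090 - 1) / (1.7090 + 1) = 0.2617202
RL = -20 * log10(0.2617202) = 11.64 dB

11.64 dB


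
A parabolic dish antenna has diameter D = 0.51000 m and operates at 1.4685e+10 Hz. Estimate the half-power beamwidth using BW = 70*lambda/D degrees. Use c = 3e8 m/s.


lambda = c / f = 3.0000e+08 / 1.4685e+10 = 0.02042901 m
BW = 70 * 0.02042901 / 0.51000 = 2.804 deg

2.804 deg


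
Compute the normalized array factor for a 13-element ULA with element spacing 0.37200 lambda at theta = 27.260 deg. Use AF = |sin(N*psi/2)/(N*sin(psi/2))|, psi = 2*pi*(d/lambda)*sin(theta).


psi = 2*pi*0.37200*sin(27.260 deg) = 1.070572 rad
AF = |sin(13*1.070572/2) / (13*sin(1.070572/2))| = 0.09430

0.09430


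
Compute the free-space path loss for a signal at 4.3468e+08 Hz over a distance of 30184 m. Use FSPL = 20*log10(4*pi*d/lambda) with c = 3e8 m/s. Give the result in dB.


lambda = c / f = 3.0000e+08 / 4.3468e+08 = 0.6901629 m
FSPL = 20 * log10(4*pi*30184/0.6901629) = 114.8 dB

114.8 dB


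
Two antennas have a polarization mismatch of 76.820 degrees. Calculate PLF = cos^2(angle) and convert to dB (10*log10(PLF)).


PLF_linear = cos^2(76.820 deg) = 0.05198902
PLF_dB = 10 * log10(0.05198902) = -12.84 dB

-12.84 dB


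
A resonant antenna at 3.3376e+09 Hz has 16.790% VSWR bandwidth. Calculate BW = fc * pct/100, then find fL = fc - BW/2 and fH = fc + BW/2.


BW = 3.3376e+09 * 16.790/100 = 5.603830e+08 Hz
fL = 3.3376e+09 - 5.603830e+08/2 = 3.057e+09 Hz
fH = 3.3376e+09 + 5.603830e+08/2 = 3.618e+09 Hz

BW=5.604e+08 Hz, fL=3.057e+09 Hz, fH=3.618e+09 Hz


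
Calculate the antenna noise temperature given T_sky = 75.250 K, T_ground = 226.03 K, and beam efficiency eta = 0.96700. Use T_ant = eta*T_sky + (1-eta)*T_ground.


T_ant = 0.96700 * 75.250 + (1 - 0.96700) * 226.03 = 80.23 K

80.23 K


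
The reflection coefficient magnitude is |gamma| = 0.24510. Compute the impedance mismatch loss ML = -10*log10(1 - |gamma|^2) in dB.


ML = -10 * log10(1 - 0.24510^2) = -10 * log10(0.93992599) = 0.2691 dB

0.2691 dB


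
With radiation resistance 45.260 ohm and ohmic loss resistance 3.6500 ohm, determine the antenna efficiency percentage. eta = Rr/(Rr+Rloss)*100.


eta = 45.260 / (45.260 + 3.6500) * 100 = 92.54%

92.54%


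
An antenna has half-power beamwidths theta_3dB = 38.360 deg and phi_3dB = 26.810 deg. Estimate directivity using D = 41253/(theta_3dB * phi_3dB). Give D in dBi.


D_linear = 41253 / (38.360 * 26.810) = 40.11254
D_dBi = 10 * log10(40.11254) = 16.03 dBi

16.03 dBi


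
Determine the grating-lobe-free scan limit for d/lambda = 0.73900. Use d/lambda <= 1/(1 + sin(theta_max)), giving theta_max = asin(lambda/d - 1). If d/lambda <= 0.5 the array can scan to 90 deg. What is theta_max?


lambda/d - 1 = 1/0.73900 - 1 = 0.3531800
theta_max = asin(0.3531800) = 20.68 deg

20.68 deg


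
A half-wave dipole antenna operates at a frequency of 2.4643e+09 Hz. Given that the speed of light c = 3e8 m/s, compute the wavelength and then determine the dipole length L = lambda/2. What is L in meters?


lambda = c / f = 3.0000e+08 / 2.4643e+09 = 0.1217384 m
L = lambda / 2 = 0.1217384 / 2 = 0.06087 m

0.06087 m


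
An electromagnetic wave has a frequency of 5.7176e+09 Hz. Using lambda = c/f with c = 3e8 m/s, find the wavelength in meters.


lambda = c / f = 3.0000e+08 / 5.7176e+09 = 0.05247 m

0.05247 m


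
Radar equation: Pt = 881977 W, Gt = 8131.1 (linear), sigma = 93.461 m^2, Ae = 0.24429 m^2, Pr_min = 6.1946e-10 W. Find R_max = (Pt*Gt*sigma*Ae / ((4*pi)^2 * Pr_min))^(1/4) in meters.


R^4 = 881977*8131.1*93.461*0.24429 / ((4*pi)^2 * 6.1946e-10) = 1.673824e+18
R_max = 1.673824e+18^0.25 = 35969 m

35969 m


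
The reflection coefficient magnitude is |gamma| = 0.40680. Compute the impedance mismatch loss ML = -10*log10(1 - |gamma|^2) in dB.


ML = -10 * log10(1 - 0.40680^2) = -10 * log10(0.83451376) = 0.7857 dB

0.7857 dB


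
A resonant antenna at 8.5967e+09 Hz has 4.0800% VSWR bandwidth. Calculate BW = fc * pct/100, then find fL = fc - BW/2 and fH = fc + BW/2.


BW = 8.5967e+09 * 4.0800/100 = 3.507454e+08 Hz
fL = 8.5967e+09 - 3.507454e+08/2 = 8.421e+09 Hz
fH = 8.5967e+09 + 3.507454e+08/2 = 8.772e+09 Hz

BW=3.507e+08 Hz, fL=8.421e+09 Hz, fH=8.772e+09 Hz


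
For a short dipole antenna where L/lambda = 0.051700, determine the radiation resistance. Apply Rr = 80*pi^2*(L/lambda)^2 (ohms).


Rr = 80 * pi^2 * (0.051700)^2 = 80 * 9.869604 * 2.672890e-03 = 2.110 ohm

2.110 ohm


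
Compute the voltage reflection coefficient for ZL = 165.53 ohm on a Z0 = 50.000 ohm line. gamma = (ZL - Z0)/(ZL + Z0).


gamma = (165.53 - 50.000) / (165.53 + 50.000) = 0.5360

0.5360


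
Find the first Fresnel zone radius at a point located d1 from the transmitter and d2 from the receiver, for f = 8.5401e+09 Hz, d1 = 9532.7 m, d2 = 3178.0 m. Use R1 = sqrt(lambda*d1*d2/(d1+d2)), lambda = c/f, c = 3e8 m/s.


lambda = c / f = 3.0000e+08 / 8.5401e+09 = 0.03512839 m
R1 = sqrt(0.03512839 * 9532.7 * 3178.0 / (9532.7 + 3178.0)) = 9.150 m

9.150 m


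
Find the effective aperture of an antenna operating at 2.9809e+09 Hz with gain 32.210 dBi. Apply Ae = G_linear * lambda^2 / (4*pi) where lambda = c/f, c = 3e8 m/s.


lambda = c / f = 3.0000e+08 / 2.9809e+09 = 0.1006407 m
G_linear = 10^(32.210/10) = 1663.413
Ae = G_linear * lambda^2 / (4*pi) = 1663.413 * 0.1006407^2 / (4*pi) = 1.341 m^2

1.341 m^2
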